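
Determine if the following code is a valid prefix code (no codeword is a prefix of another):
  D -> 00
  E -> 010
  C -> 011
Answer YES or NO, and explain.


Checking each pair (does one codeword prefix another?):
  D='00' vs E='010': no prefix
  D='00' vs C='011': no prefix
  E='010' vs D='00': no prefix
  E='010' vs C='011': no prefix
  C='011' vs D='00': no prefix
  C='011' vs E='010': no prefix
No violation found over all pairs.

YES -- this is a valid prefix code. No codeword is a prefix of any other codeword.


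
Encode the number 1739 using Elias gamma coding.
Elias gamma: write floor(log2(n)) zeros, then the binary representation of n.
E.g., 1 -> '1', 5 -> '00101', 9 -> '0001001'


num_bits = floor(log2(1739)) + 1 = 11
leading_zeros = num_bits - 1 = 10
binary(1739) = 11011001011

Elias gamma(1739) = '0000000000' + '11011001011' = 000000000011011001011 (21 bits)


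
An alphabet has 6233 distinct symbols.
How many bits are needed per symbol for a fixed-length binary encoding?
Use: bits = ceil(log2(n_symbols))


log2(6233) = 12.6057
Bracket: 2^12 = 4096 < 6233 <= 2^13 = 8192
So ceil(log2(6233)) = 13

bits = ceil(log2(6233)) = ceil(12.6057) = 13 bits


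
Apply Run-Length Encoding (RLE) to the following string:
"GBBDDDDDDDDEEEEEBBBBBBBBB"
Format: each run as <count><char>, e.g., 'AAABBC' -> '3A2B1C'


Scanning runs left to right:
  i=0: run of 'G' x 1 -> '1G'
  i=1: run of 'B' x 2 -> '2B'
  i=3: run of 'D' x 8 -> '8D'
  i=11: run of 'E' x 5 -> '5E'
  i=16: run of 'B' x 9 -> '9B'

RLE = 1G2B8D5E9B


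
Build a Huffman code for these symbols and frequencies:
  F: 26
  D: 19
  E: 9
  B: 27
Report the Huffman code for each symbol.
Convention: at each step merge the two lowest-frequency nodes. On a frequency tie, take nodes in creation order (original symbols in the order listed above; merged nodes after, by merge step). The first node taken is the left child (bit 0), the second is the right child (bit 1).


Huffman tree construction:
Step 1: Merge E(9) + D(19) = 28
Step 2: Merge F(26) + B(27) = 53
Step 3: Merge (E+D)(28) + (F+B)(53) = 81
Read each symbol's code off the tree from the root (left child = 0, right child = 1).

Codes:
  F: 10 (length 2)
  D: 01 (length 2)
  E: 00 (length 2)
  B: 11 (length 2)
Average code length: 162/81 = 2.0000 bits/symbol


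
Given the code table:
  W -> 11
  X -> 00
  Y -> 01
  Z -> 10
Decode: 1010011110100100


Decoding:
10 -> Z
10 -> Z
01 -> Y
11 -> W
10 -> Z
10 -> Z
01 -> Y
00 -> X


Result: ZZYWZZYX


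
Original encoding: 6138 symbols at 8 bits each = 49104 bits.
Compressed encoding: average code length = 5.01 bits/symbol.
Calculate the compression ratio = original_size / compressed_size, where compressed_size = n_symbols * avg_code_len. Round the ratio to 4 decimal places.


original_size = n_symbols * orig_bits = 6138 * 8 = 49104 bits
compressed_size = n_symbols * avg_code_len = 6138 * 5.01 = 30751.38 bits
ratio = original_size / compressed_size = 49104 / 30751.38 = 1.5968

Compression ratio = 1.5968


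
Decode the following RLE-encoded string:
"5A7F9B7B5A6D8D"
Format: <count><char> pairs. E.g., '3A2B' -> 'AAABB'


Expanding each <count><char> pair:
  5A -> 'AAAAA'
  7F -> 'FFFFFFF'
  9B -> 'BBBBBBBBB'
  7B -> 'BBBBBBB'
  5A -> 'AAAAA'
  6D -> 'DDDDDD'
  8D -> 'DDDDDDDD'

Decoded = AAAAAFFFFFFFBBBBBBBBBBBBBBBBAAAAADDDDDDDDDDDDDD


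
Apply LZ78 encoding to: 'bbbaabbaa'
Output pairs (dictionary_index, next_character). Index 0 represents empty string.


LZ78 encoding steps:
Dictionary: {0: ''}
Step 1: w='' (idx 0), next='b' -> output (0, 'b'), add 'b' as idx 1
Step 2: w='b' (idx 1), next='b' -> output (1, 'b'), add 'bb' as idx 2
Step 3: w='' (idx 0), next='a' -> output (0, 'a'), add 'a' as idx 3
Step 4: w='a' (idx 3), next='b' -> output (3, 'b'), add 'ab' as idx 4
Step 5: w='b' (idx 1), next='a' -> output (1, 'a'), add 'ba' as idx 5
Step 6: w='a' (idx 3), end of input -> output (3, '')


Encoded: [(0, 'b'), (1, 'b'), (0, 'a'), (3, 'b'), (1, 'a'), (3, '')]


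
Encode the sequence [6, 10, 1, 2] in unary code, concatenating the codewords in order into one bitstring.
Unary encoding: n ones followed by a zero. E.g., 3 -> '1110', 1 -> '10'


Encode each number as n ones followed by a terminating 0:
  6 -> 1111110 (7 bits)
  10 -> 11111111110 (11 bits)
  1 -> 10 (2 bits)
  2 -> 110 (3 bits)
Total length = 7 + 11 + 2 + 3 = 23 bits.

Unary([6, 10, 1, 2]) = 11111101111111111010110 (23 bits)


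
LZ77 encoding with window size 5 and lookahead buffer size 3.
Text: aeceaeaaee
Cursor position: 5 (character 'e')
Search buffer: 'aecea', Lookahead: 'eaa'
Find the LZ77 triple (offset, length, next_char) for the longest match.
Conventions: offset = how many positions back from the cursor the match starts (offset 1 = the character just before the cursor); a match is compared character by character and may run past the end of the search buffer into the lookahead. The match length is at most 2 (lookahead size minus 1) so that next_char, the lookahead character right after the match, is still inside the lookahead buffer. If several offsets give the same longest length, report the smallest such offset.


Try each offset into the search buffer:
  offset=1 (pos 4, char 'a'): match length 0
  offset=2 (pos 3, char 'e'): match length 2
  offset=3 (pos 2, char 'c'): match length 0
  offset=4 (pos 1, char 'e'): match length 1
  offset=5 (pos 0, char 'a'): match length 0
Longest match has length 2 at offset 2.
next_char = character at position 5 + 2 = 7 -> 'a'

Best match: offset=2, length=2 (matching 'ea' starting at position 3)
LZ77 triple: (2, 2, 'a')


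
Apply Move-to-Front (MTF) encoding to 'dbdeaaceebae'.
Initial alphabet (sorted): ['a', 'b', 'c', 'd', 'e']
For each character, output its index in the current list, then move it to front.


MTF encoding:
'd': index 3 in ['a', 'b', 'c', 'd', 'e'] -> ['d', 'a', 'b', 'c', 'e']
'b': index 2 in ['d', 'a', 'b', 'c', 'e'] -> ['b', 'd', 'a', 'c', 'e']
'd': index 1 in ['b', 'd', 'a', 'c', 'e'] -> ['d', 'b', 'a', 'c', 'e']
'e': index 4 in ['d', 'b', 'a', 'c', 'e'] -> ['e', 'd', 'b', 'a', 'c']
'a': index 3 in ['e', 'd', 'b', 'a', 'c'] -> ['a', 'e', 'd', 'b', 'c']
'a': index 0 in ['a', 'e', 'd', 'b', 'c'] -> ['a', 'e', 'd', 'b', 'c']
'c': index 4 in ['a', 'e', 'd', 'b', 'c'] -> ['c', 'a', 'e', 'd', 'b']
'e': index 2 in ['c', 'a', 'e', 'd', 'b'] -> ['e', 'c', 'a', 'd', 'b']
'e': index 0 in ['e', 'c', 'a', 'd', 'b'] -> ['e', 'c', 'a', 'd', 'b']
'b': index 4 in ['e', 'c', 'a', 'd', 'b'] -> ['b', 'e', 'c', 'a', 'd']
'a': index 3 in ['b', 'e', 'c', 'a', 'd'] -> ['a', 'b', 'e', 'c', 'd']
'e': index 2 in ['a', 'b', 'e', 'c', 'd'] -> ['e', 'a', 'b', 'c', 'd']


Output: [3, 2, 1, 4, 3, 0, 4, 2, 0, 4, 3, 2]


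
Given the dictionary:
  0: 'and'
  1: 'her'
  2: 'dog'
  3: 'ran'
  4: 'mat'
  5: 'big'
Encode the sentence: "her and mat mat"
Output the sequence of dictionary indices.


Look up each word in the dictionary:
  'her' -> 1
  'and' -> 0
  'mat' -> 4
  'mat' -> 4

Encoded: [1, 0, 4, 4]


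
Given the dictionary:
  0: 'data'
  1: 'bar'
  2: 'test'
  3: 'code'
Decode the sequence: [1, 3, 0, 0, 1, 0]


Look up each index in the dictionary:
  1 -> 'bar'
  3 -> 'code'
  0 -> 'data'
  0 -> 'data'
  1 -> 'bar'
  0 -> 'data'

Decoded: "bar code data data bar data"


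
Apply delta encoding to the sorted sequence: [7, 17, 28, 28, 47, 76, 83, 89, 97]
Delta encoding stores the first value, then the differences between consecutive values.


First value: 7
Deltas:
  17 - 7 = 10
  28 - 17 = 11
  28 - 28 = 0
  47 - 28 = 19
  76 - 47 = 29
  83 - 76 = 7
  89 - 83 = 6
  97 - 89 = 8


Delta encoded: [7, 10, 11, 0, 19, 29, 7, 6, 8]


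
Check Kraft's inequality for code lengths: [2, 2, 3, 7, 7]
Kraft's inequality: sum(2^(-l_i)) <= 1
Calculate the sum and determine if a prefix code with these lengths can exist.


Sum = 2^(-2) + 2^(-2) + 2^(-3) + 2^(-7) + 2^(-7)
    = 0.25 + 0.25 + 0.125 + 0.0078125 + 0.0078125
    = 82/128 = 0.640625
Since 0.640625 <= 1, Kraft's inequality IS satisfied.
A prefix code with these lengths CAN exist.

Kraft sum = 0.640625. Satisfied.


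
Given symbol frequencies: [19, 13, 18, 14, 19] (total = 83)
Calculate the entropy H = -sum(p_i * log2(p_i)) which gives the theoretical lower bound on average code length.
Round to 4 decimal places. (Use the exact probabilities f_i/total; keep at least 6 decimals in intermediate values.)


Per-symbol terms -p_i * log2(p_i) with p_i = f_i/83:
  p = 19/83 = 0.228916: log2(p) = -2.127112, -p*log2(p) = 0.486929
  p = 13/83 = 0.156627: log2(p) = -2.674600, -p*log2(p) = 0.418913
  p = 18/83 = 0.216867: log2(p) = -2.205114, -p*log2(p) = 0.478218
  p = 14/83 = 0.168675: log2(p) = -2.567685, -p*log2(p) = 0.433103
  p = 19/83 = 0.228916: log2(p) = -2.127112, -p*log2(p) = 0.486929
H = 0.486929 + 0.418913 + 0.478218 + 0.433103 + 0.486929 = 2.304092

H = 2.3041 bits/symbol


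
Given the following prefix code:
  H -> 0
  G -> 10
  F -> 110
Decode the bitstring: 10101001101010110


Decoding step by step:
Bits 10 -> G
Bits 10 -> G
Bits 10 -> G
Bits 0 -> H
Bits 110 -> F
Bits 10 -> G
Bits 10 -> G
Bits 110 -> F


Decoded message: GGGHFGGF


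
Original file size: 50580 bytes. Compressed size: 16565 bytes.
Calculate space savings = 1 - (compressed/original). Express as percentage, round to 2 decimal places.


ratio = compressed/original = 16565/50580 = 0.327501
savings = 1 - ratio = 1 - 0.327501 = 0.672499
as a percentage: 0.672499 * 100 = 67.25%

Space savings = 1 - 16565/50580 = 67.25%


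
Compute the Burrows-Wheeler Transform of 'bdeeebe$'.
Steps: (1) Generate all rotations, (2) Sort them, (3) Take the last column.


Rotations (sorted):
  0: $bdeeebe -> last char: e
  1: bdeeebe$ -> last char: $
  2: be$bdeee -> last char: e
  3: deeebe$b -> last char: b
  4: e$bdeeeb -> last char: b
  5: ebe$bdee -> last char: e
  6: eebe$bde -> last char: e
  7: eeebe$bd -> last char: d


BWT = e$ebbeed


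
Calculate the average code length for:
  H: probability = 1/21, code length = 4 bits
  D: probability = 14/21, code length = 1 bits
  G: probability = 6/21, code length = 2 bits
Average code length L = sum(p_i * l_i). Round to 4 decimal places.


Weighted contributions p_i * l_i:
  H: (1/21) * 4 = 4/21
  D: (14/21) * 1 = 14/21
  G: (6/21) * 2 = 12/21
Sum = (4 + 14 + 12)/21 = 30/21

L = 30/21 = 1.4286 bits/symbol


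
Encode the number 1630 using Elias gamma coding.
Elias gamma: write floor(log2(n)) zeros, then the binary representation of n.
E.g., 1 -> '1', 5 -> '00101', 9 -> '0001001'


num_bits = floor(log2(1630)) + 1 = 11
leading_zeros = num_bits - 1 = 10
binary(1630) = 11001011110

Elias gamma(1630) = '0000000000' + '11001011110' = 000000000011001011110 (21 bits)


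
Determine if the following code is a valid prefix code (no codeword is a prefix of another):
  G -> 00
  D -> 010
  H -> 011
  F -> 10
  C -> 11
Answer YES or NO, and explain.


Checking each pair (does one codeword prefix another?):
  G='00' vs D='010': no prefix
  G='00' vs H='011': no prefix
  G='00' vs F='10': no prefix
  G='00' vs C='11': no prefix
  D='010' vs G='00': no prefix
  D='010' vs H='011': no prefix
  D='010' vs F='10': no prefix
  D='010' vs C='11': no prefix
  H='011' vs G='00': no prefix
  H='011' vs D='010': no prefix
  H='011' vs F='10': no prefix
  H='011' vs C='11': no prefix
  F='10' vs G='00': no prefix
  F='10' vs D='010': no prefix
  F='10' vs H='011': no prefix
  F='10' vs C='11': no prefix
  C='11' vs G='00': no prefix
  C='11' vs D='010': no prefix
  C='11' vs H='011': no prefix
  C='11' vs F='10': no prefix
No violation found over all pairs.

YES -- this is a valid prefix code. No codeword is a prefix of any other codeword.


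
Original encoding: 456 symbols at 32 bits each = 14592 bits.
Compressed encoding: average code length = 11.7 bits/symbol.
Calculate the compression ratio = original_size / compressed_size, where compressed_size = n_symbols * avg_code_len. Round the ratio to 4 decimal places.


original_size = n_symbols * orig_bits = 456 * 32 = 14592 bits
compressed_size = n_symbols * avg_code_len = 456 * 11.7 = 5335.2 bits
ratio = original_size / compressed_size = 14592 / 5335.2 = 2.735

Compression ratio = 2.735


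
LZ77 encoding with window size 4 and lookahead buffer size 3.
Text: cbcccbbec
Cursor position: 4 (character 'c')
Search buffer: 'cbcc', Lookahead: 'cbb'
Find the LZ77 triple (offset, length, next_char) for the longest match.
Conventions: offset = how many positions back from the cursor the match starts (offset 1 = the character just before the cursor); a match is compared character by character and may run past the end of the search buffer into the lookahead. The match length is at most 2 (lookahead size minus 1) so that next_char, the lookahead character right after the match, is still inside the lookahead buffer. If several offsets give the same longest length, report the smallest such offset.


Try each offset into the search buffer:
  offset=1 (pos 3, char 'c'): match length 1
  offset=2 (pos 2, char 'c'): match length 1
  offset=3 (pos 1, char 'b'): match length 0
  offset=4 (pos 0, char 'c'): match length 2
Longest match has length 2 at offset 4.
next_char = character at position 4 + 2 = 6 -> 'b'

Best match: offset=4, length=2 (matching 'cb' starting at position 0)
LZ77 triple: (4, 2, 'b')


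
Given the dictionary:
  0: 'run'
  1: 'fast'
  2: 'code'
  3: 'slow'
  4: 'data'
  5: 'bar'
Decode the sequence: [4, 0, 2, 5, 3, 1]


Look up each index in the dictionary:
  4 -> 'data'
  0 -> 'run'
  2 -> 'code'
  5 -> 'bar'
  3 -> 'slow'
  1 -> 'fast'

Decoded: "data run code bar slow fast"


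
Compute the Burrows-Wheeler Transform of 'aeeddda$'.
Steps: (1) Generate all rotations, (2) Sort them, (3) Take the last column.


Rotations (sorted):
  0: $aeeddda -> last char: a
  1: a$aeeddd -> last char: d
  2: aeeddda$ -> last char: $
  3: da$aeedd -> last char: d
  4: dda$aeed -> last char: d
  5: ddda$aee -> last char: e
  6: eddda$ae -> last char: e
  7: eeddda$a -> last char: a


BWT = ad$ddeea


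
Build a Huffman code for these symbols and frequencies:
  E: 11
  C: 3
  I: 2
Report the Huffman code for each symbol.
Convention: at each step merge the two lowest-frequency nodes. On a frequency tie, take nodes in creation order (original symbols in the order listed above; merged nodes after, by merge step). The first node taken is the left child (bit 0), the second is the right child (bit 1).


Huffman tree construction:
Step 1: Merge I(2) + C(3) = 5
Step 2: Merge (I+C)(5) + E(11) = 16
Read each symbol's code off the tree from the root (left child = 0, right child = 1).

Codes:
  E: 1 (length 1)
  C: 01 (length 2)
  I: 00 (length 2)
Average code length: 21/16 = 1.3125 bits/symbol


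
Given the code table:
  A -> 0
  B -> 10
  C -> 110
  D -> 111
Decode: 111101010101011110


Decoding:
111 -> D
10 -> B
10 -> B
10 -> B
10 -> B
10 -> B
111 -> D
10 -> B


Result: DBBBBBDB


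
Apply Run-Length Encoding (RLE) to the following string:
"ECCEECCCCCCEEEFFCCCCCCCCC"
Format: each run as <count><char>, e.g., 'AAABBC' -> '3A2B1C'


Scanning runs left to right:
  i=0: run of 'E' x 1 -> '1E'
  i=1: run of 'C' x 2 -> '2C'
  i=3: run of 'E' x 2 -> '2E'
  i=5: run of 'C' x 6 -> '6C'
  i=11: run of 'E' x 3 -> '3E'
  i=14: run of 'F' x 2 -> '2F'
  i=16: run of 'C' x 9 -> '9C'

RLE = 1E2C2E6C3E2F9C


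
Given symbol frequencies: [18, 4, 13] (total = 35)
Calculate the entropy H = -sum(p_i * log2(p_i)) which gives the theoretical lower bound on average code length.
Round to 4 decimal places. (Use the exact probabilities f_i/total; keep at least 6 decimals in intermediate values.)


Per-symbol terms -p_i * log2(p_i) with p_i = f_i/35:
  p = 18/35 = 0.514286: log2(p) = -0.959358, -p*log2(p) = 0.493384
  p = 4/35 = 0.114286: log2(p) = -3.129283, -p*log2(p) = 0.357632
  p = 13/35 = 0.371429: log2(p) = -1.428843, -p*log2(p) = 0.530713
H = 0.493384 + 0.357632 + 0.530713 = 1.381729

H = 1.3817 bits/symbol


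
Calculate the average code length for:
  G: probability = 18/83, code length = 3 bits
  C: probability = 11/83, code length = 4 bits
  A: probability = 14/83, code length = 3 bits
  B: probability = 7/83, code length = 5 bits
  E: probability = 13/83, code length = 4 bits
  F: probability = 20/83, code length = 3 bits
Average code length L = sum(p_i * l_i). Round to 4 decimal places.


Weighted contributions p_i * l_i:
  G: (18/83) * 3 = 54/83
  C: (11/83) * 4 = 44/83
  A: (14/83) * 3 = 42/83
  B: (7/83) * 5 = 35/83
  E: (13/83) * 4 = 52/83
  F: (20/83) * 3 = 60/83
Sum = (54 + 44 + 42 + 35 + 52 + 60)/83 = 287/83

L = 287/83 = 3.4578 bits/symbol


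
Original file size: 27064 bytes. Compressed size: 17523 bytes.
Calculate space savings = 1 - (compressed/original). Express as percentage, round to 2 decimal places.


ratio = compressed/original = 17523/27064 = 0.647465
savings = 1 - ratio = 1 - 0.647465 = 0.352535
as a percentage: 0.352535 * 100 = 35.25%

Space savings = 1 - 17523/27064 = 35.25%


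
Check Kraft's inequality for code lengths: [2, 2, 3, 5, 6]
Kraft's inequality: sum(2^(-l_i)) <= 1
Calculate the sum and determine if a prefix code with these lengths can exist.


Sum = 2^(-2) + 2^(-2) + 2^(-3) + 2^(-5) + 2^(-6)
    = 0.25 + 0.25 + 0.125 + 0.03125 + 0.015625
    = 43/64 = 0.671875
Since 0.671875 <= 1, Kraft's inequality IS satisfied.
A prefix code with these lengths CAN exist.

Kraft sum = 0.671875. Satisfied.


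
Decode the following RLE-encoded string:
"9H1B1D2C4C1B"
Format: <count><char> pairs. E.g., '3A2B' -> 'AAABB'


Expanding each <count><char> pair:
  9H -> 'HHHHHHHHH'
  1B -> 'B'
  1D -> 'D'
  2C -> 'CC'
  4C -> 'CCCC'
  1B -> 'B'

Decoded = HHHHHHHHHBDCCCCCCB


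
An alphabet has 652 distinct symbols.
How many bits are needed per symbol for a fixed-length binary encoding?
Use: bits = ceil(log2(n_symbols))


log2(652) = 9.3487
Bracket: 2^9 = 512 < 652 <= 2^10 = 1024
So ceil(log2(652)) = 10

bits = ceil(log2(652)) = ceil(9.3487) = 10 bits


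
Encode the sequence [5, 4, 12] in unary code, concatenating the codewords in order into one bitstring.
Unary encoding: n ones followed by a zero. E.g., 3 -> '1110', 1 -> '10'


Encode each number as n ones followed by a terminating 0:
  5 -> 111110 (6 bits)
  4 -> 11110 (5 bits)
  12 -> 1111111111110 (13 bits)
Total length = 6 + 5 + 13 = 24 bits.

Unary([5, 4, 12]) = 111110111101111111111110 (24 bits)


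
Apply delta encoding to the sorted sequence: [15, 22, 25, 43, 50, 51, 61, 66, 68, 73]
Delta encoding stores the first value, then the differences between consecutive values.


First value: 15
Deltas:
  22 - 15 = 7
  25 - 22 = 3
  43 - 25 = 18
  50 - 43 = 7
  51 - 50 = 1
  61 - 51 = 10
  66 - 61 = 5
  68 - 66 = 2
  73 - 68 = 5


Delta encoded: [15, 7, 3, 18, 7, 1, 10, 5, 2, 5]


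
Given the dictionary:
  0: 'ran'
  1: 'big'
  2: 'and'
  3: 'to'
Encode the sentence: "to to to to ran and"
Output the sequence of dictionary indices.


Look up each word in the dictionary:
  'to' -> 3
  'to' -> 3
  'to' -> 3
  'to' -> 3
  'ran' -> 0
  'and' -> 2

Encoded: [3, 3, 3, 3, 0, 2]


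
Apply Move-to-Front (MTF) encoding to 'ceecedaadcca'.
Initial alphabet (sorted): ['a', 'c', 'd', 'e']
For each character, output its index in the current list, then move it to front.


MTF encoding:
'c': index 1 in ['a', 'c', 'd', 'e'] -> ['c', 'a', 'd', 'e']
'e': index 3 in ['c', 'a', 'd', 'e'] -> ['e', 'c', 'a', 'd']
'e': index 0 in ['e', 'c', 'a', 'd'] -> ['e', 'c', 'a', 'd']
'c': index 1 in ['e', 'c', 'a', 'd'] -> ['c', 'e', 'a', 'd']
'e': index 1 in ['c', 'e', 'a', 'd'] -> ['e', 'c', 'a', 'd']
'd': index 3 in ['e', 'c', 'a', 'd'] -> ['d', 'e', 'c', 'a']
'a': index 3 in ['d', 'e', 'c', 'a'] -> ['a', 'd', 'e', 'c']
'a': index 0 in ['a', 'd', 'e', 'c'] -> ['a', 'd', 'e', 'c']
'd': index 1 in ['a', 'd', 'e', 'c'] -> ['d', 'a', 'e', 'c']
'c': index 3 in ['d', 'a', 'e', 'c'] -> ['c', 'd', 'a', 'e']
'c': index 0 in ['c', 'd', 'a', 'e'] -> ['c', 'd', 'a', 'e']
'a': index 2 in ['c', 'd', 'a', 'e'] -> ['a', 'c', 'd', 'e']


Output: [1, 3, 0, 1, 1, 3, 3, 0, 1, 3, 0, 2]


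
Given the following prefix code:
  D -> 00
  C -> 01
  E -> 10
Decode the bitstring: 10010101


Decoding step by step:
Bits 10 -> E
Bits 01 -> C
Bits 01 -> C
Bits 01 -> C


Decoded message: ECCC


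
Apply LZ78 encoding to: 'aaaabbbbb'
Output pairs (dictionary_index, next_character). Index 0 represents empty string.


LZ78 encoding steps:
Dictionary: {0: ''}
Step 1: w='' (idx 0), next='a' -> output (0, 'a'), add 'a' as idx 1
Step 2: w='a' (idx 1), next='a' -> output (1, 'a'), add 'aa' as idx 2
Step 3: w='a' (idx 1), next='b' -> output (1, 'b'), add 'ab' as idx 3
Step 4: w='' (idx 0), next='b' -> output (0, 'b'), add 'b' as idx 4
Step 5: w='b' (idx 4), next='b' -> output (4, 'b'), add 'bb' as idx 5
Step 6: w='b' (idx 4), end of input -> output (4, '')


Encoded: [(0, 'a'), (1, 'a'), (1, 'b'), (0, 'b'), (4, 'b'), (4, '')]


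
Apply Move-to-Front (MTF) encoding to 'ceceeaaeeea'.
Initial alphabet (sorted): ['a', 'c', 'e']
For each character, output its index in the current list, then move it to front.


MTF encoding:
'c': index 1 in ['a', 'c', 'e'] -> ['c', 'a', 'e']
'e': index 2 in ['c', 'a', 'e'] -> ['e', 'c', 'a']
'c': index 1 in ['e', 'c', 'a'] -> ['c', 'e', 'a']
'e': index 1 in ['c', 'e', 'a'] -> ['e', 'c', 'a']
'e': index 0 in ['e', 'c', 'a'] -> ['e', 'c', 'a']
'a': index 2 in ['e', 'c', 'a'] -> ['a', 'e', 'c']
'a': index 0 in ['a', 'e', 'c'] -> ['a', 'e', 'c']
'e': index 1 in ['a', 'e', 'c'] -> ['e', 'a', 'c']
'e': index 0 in ['e', 'a', 'c'] -> ['e', 'a', 'c']
'e': index 0 in ['e', 'a', 'c'] -> ['e', 'a', 'c']
'a': index 1 in ['e', 'a', 'c'] -> ['a', 'e', 'c']


Output: [1, 2, 1, 1, 0, 2, 0, 1, 0, 0, 1]


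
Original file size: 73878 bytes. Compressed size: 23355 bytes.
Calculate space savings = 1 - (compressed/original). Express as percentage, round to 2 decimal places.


ratio = compressed/original = 23355/73878 = 0.316129
savings = 1 - ratio = 1 - 0.316129 = 0.683871
as a percentage: 0.683871 * 100 = 68.39%

Space savings = 1 - 23355/73878 = 68.39%


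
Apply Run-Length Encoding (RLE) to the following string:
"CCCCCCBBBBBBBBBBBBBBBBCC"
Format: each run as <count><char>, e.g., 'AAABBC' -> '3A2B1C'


Scanning runs left to right:
  i=0: run of 'C' x 6 -> '6C'
  i=6: run of 'B' x 16 -> '16B'
  i=22: run of 'C' x 2 -> '2C'

RLE = 6C16B2C


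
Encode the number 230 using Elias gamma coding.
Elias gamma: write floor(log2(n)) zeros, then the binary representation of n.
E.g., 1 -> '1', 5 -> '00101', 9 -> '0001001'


num_bits = floor(log2(230)) + 1 = 8
leading_zeros = num_bits - 1 = 7
binary(230) = 11100110

Elias gamma(230) = '0000000' + '11100110' = 000000011100110 (15 bits)


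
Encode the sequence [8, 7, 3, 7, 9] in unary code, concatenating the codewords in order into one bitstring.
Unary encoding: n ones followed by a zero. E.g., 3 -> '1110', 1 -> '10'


Encode each number as n ones followed by a terminating 0:
  8 -> 111111110 (9 bits)
  7 -> 11111110 (8 bits)
  3 -> 1110 (4 bits)
  7 -> 11111110 (8 bits)
  9 -> 1111111110 (10 bits)
Total length = 9 + 8 + 4 + 8 + 10 = 39 bits.

Unary([8, 7, 3, 7, 9]) = 111111110111111101110111111101111111110 (39 bits)


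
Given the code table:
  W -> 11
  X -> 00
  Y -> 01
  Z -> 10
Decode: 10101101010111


Decoding:
10 -> Z
10 -> Z
11 -> W
01 -> Y
01 -> Y
01 -> Y
11 -> W


Result: ZZWYYYW


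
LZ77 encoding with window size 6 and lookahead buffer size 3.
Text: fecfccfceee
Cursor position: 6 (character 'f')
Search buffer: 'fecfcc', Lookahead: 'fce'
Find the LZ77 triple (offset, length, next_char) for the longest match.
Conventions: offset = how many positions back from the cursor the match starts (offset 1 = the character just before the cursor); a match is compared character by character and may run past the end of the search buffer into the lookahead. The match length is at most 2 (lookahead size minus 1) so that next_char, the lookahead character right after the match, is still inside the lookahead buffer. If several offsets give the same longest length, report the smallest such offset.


Try each offset into the search buffer:
  offset=1 (pos 5, char 'c'): match length 0
  offset=2 (pos 4, char 'c'): match length 0
  offset=3 (pos 3, char 'f'): match length 2
  offset=4 (pos 2, char 'c'): match length 0
  offset=5 (pos 1, char 'e'): match length 0
  offset=6 (pos 0, char 'f'): match length 1
Longest match has length 2 at offset 3.
next_char = character at position 6 + 2 = 8 -> 'e'

Best match: offset=3, length=2 (matching 'fc' starting at position 3)
LZ77 triple: (3, 2, 'e')


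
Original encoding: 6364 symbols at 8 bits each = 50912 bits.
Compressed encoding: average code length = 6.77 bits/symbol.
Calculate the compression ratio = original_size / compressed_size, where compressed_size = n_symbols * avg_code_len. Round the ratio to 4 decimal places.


original_size = n_symbols * orig_bits = 6364 * 8 = 50912 bits
compressed_size = n_symbols * avg_code_len = 6364 * 6.77 = 43084.28 bits
ratio = original_size / compressed_size = 50912 / 43084.28 = 1.1817

Compression ratio = 1.1817


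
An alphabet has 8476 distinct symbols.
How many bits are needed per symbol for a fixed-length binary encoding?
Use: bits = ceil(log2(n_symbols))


log2(8476) = 13.0492
Bracket: 2^13 = 8192 < 8476 <= 2^14 = 16384
So ceil(log2(8476)) = 14

bits = ceil(log2(8476)) = ceil(13.0492) = 14 bits


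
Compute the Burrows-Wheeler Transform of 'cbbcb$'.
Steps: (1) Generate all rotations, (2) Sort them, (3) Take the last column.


Rotations (sorted):
  0: $cbbcb -> last char: b
  1: b$cbbc -> last char: c
  2: bbcb$c -> last char: c
  3: bcb$cb -> last char: b
  4: cb$cbb -> last char: b
  5: cbbcb$ -> last char: $


BWT = bccbb$


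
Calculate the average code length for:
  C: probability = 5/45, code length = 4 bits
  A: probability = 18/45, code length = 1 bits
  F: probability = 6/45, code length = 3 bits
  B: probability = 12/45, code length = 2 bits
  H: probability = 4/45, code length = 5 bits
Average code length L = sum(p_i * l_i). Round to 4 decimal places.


Weighted contributions p_i * l_i:
  C: (5/45) * 4 = 20/45
  A: (18/45) * 1 = 18/45
  F: (6/45) * 3 = 18/45
  B: (12/45) * 2 = 24/45
  H: (4/45) * 5 = 20/45
Sum = (20 + 18 + 18 + 24 + 20)/45 = 100/45

L = 100/45 = 2.2222 bits/symbol


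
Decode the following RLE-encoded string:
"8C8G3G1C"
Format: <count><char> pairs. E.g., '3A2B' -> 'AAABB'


Expanding each <count><char> pair:
  8C -> 'CCCCCCCC'
  8G -> 'GGGGGGGG'
  3G -> 'GGG'
  1C -> 'C'

Decoded = CCCCCCCCGGGGGGGGGGGC


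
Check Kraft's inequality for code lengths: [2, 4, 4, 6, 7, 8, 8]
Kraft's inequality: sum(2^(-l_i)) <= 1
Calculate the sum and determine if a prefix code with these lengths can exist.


Sum = 2^(-2) + 2^(-4) + 2^(-4) + 2^(-6) + 2^(-7) + 2^(-8) + 2^(-8)
    = 0.25 + 0.0625 + 0.0625 + 0.015625 + 0.0078125 + 0.00390625 + 0.00390625
    = 104/256 = 0.40625
Since 0.40625 <= 1, Kraft's inequality IS satisfied.
A prefix code with these lengths CAN exist.

Kraft sum = 0.40625. Satisfied.


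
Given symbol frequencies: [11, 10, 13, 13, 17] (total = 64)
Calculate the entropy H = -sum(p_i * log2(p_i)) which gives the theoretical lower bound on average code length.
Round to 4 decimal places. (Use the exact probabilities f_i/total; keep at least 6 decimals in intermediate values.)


Per-symbol terms -p_i * log2(p_i) with p_i = f_i/64:
  p = 11/64 = 0.171875: log2(p) = -2.540568, -p*log2(p) = 0.436660
  p = 10/64 = 0.156250: log2(p) = -2.678072, -p*log2(p) = 0.418449
  p = 13/64 = 0.203125: log2(p) = -2.299560, -p*log2(p) = 0.467098
  p = 13/64 = 0.203125: log2(p) = -2.299560, -p*log2(p) = 0.467098
  p = 17/64 = 0.265625: log2(p) = -1.912537, -p*log2(p) = 0.508018
H = 0.436660 + 0.418449 + 0.467098 + 0.467098 + 0.508018 = 2.297323

H = 2.2973 bits/symbol


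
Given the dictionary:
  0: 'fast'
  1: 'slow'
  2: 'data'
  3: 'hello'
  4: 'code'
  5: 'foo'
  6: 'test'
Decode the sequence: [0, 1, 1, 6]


Look up each index in the dictionary:
  0 -> 'fast'
  1 -> 'slow'
  1 -> 'slow'
  6 -> 'test'

Decoded: "fast slow slow test"


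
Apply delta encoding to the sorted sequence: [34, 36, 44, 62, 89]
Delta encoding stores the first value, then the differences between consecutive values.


First value: 34
Deltas:
  36 - 34 = 2
  44 - 36 = 8
  62 - 44 = 18
  89 - 62 = 27


Delta encoded: [34, 2, 8, 18, 27]


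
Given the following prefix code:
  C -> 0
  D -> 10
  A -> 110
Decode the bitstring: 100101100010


Decoding step by step:
Bits 10 -> D
Bits 0 -> C
Bits 10 -> D
Bits 110 -> A
Bits 0 -> C
Bits 0 -> C
Bits 10 -> D


Decoded message: DCDACCD


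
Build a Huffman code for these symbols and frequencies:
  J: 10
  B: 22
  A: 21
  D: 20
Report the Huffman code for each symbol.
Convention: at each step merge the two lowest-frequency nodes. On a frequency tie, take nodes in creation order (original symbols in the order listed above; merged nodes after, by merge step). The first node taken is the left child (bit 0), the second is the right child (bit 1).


Huffman tree construction:
Step 1: Merge J(10) + D(20) = 30
Step 2: Merge A(21) + B(22) = 43
Step 3: Merge (J+D)(30) + (A+B)(43) = 73
Read each symbol's code off the tree from the root (left child = 0, right child = 1).

Codes:
  J: 00 (length 2)
  B: 11 (length 2)
  A: 10 (length 2)
  D: 01 (length 2)
Average code length: 146/73 = 2.0000 bits/symbol


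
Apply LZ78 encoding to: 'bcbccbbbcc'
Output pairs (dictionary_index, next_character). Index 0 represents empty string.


LZ78 encoding steps:
Dictionary: {0: ''}
Step 1: w='' (idx 0), next='b' -> output (0, 'b'), add 'b' as idx 1
Step 2: w='' (idx 0), next='c' -> output (0, 'c'), add 'c' as idx 2
Step 3: w='b' (idx 1), next='c' -> output (1, 'c'), add 'bc' as idx 3
Step 4: w='c' (idx 2), next='b' -> output (2, 'b'), add 'cb' as idx 4
Step 5: w='b' (idx 1), next='b' -> output (1, 'b'), add 'bb' as idx 5
Step 6: w='c' (idx 2), next='c' -> output (2, 'c'), add 'cc' as idx 6


Encoded: [(0, 'b'), (0, 'c'), (1, 'c'), (2, 'b'), (1, 'b'), (2, 'c')]


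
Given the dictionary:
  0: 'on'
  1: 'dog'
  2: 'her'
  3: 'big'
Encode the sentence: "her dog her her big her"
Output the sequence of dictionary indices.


Look up each word in the dictionary:
  'her' -> 2
  'dog' -> 1
  'her' -> 2
  'her' -> 2
  'big' -> 3
  'her' -> 2

Encoded: [2, 1, 2, 2, 3, 2]


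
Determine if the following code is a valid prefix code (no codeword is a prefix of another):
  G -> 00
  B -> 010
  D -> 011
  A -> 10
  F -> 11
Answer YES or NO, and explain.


Checking each pair (does one codeword prefix another?):
  G='00' vs B='010': no prefix
  G='00' vs D='011': no prefix
  G='00' vs A='10': no prefix
  G='00' vs F='11': no prefix
  B='010' vs G='00': no prefix
  B='010' vs D='011': no prefix
  B='010' vs A='10': no prefix
  B='010' vs F='11': no prefix
  D='011' vs G='00': no prefix
  D='011' vs B='010': no prefix
  D='011' vs A='10': no prefix
  D='011' vs F='11': no prefix
  A='10' vs G='00': no prefix
  A='10' vs B='010': no prefix
  A='10' vs D='011': no prefix
  A='10' vs F='11': no prefix
  F='11' vs G='00': no prefix
  F='11' vs B='010': no prefix
  F='11' vs D='011': no prefix
  F='11' vs A='10': no prefix
No violation found over all pairs.

YES -- this is a valid prefix code. No codeword is a prefix of any other codeword.


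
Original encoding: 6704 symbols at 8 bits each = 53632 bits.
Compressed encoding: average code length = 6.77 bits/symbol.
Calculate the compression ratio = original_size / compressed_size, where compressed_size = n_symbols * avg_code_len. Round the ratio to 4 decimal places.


original_size = n_symbols * orig_bits = 6704 * 8 = 53632 bits
compressed_size = n_symbols * avg_code_len = 6704 * 6.77 = 45386.08 bits
ratio = original_size / compressed_size = 53632 / 45386.08 = 1.1817

Compression ratio = 1.1817


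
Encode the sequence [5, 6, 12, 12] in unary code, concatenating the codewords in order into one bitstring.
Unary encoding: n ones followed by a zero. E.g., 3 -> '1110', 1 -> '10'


Encode each number as n ones followed by a terminating 0:
  5 -> 111110 (6 bits)
  6 -> 1111110 (7 bits)
  12 -> 1111111111110 (13 bits)
  12 -> 1111111111110 (13 bits)
Total length = 6 + 7 + 13 + 13 = 39 bits.

Unary([5, 6, 12, 12]) = 111110111111011111111111101111111111110 (39 bits)


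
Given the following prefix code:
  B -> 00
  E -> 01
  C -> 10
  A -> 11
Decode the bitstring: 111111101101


Decoding step by step:
Bits 11 -> A
Bits 11 -> A
Bits 11 -> A
Bits 10 -> C
Bits 11 -> A
Bits 01 -> E


Decoded message: AAACAE


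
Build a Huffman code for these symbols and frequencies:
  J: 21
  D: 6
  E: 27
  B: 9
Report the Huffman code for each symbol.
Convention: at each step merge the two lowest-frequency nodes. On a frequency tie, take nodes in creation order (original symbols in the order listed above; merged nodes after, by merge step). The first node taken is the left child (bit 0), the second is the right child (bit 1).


Huffman tree construction:
Step 1: Merge D(6) + B(9) = 15
Step 2: Merge (D+B)(15) + J(21) = 36
Step 3: Merge E(27) + ((D+B)+J)(36) = 63
Read each symbol's code off the tree from the root (left child = 0, right child = 1).

Codes:
  J: 11 (length 2)
  D: 100 (length 3)
  E: 0 (length 1)
  B: 101 (length 3)
Average code length: 114/63 = 1.8095 bits/symbol


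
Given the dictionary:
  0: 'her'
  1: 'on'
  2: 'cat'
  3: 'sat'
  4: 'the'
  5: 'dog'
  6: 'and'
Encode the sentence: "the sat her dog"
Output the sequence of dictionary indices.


Look up each word in the dictionary:
  'the' -> 4
  'sat' -> 3
  'her' -> 0
  'dog' -> 5

Encoded: [4, 3, 0, 5]


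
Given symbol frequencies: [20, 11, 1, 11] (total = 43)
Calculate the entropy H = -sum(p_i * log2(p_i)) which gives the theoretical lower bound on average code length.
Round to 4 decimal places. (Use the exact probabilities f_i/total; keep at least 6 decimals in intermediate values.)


Per-symbol terms -p_i * log2(p_i) with p_i = f_i/43:
  p = 20/43 = 0.465116: log2(p) = -1.104337, -p*log2(p) = 0.513645
  p = 11/43 = 0.255814: log2(p) = -1.966833, -p*log2(p) = 0.503143
  p = 1/43 = 0.023256: log2(p) = -5.426265, -p*log2(p) = 0.126192
  p = 11/43 = 0.255814: log2(p) = -1.966833, -p*log2(p) = 0.503143
H = 0.513645 + 0.503143 + 0.126192 + 0.503143 = 1.646123

H = 1.6461 bits/symbol


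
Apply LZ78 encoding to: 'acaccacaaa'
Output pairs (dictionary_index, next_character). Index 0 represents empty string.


LZ78 encoding steps:
Dictionary: {0: ''}
Step 1: w='' (idx 0), next='a' -> output (0, 'a'), add 'a' as idx 1
Step 2: w='' (idx 0), next='c' -> output (0, 'c'), add 'c' as idx 2
Step 3: w='a' (idx 1), next='c' -> output (1, 'c'), add 'ac' as idx 3
Step 4: w='c' (idx 2), next='a' -> output (2, 'a'), add 'ca' as idx 4
Step 5: w='ca' (idx 4), next='a' -> output (4, 'a'), add 'caa' as idx 5
Step 6: w='a' (idx 1), end of input -> output (1, '')


Encoded: [(0, 'a'), (0, 'c'), (1, 'c'), (2, 'a'), (4, 'a'), (1, '')]


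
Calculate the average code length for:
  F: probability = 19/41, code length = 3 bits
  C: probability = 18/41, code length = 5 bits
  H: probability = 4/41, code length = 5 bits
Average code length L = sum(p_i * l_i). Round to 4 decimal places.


Weighted contributions p_i * l_i:
  F: (19/41) * 3 = 57/41
  C: (18/41) * 5 = 90/41
  H: (4/41) * 5 = 20/41
Sum = (57 + 90 + 20)/41 = 167/41

L = 167/41 = 4.0732 bits/symbol


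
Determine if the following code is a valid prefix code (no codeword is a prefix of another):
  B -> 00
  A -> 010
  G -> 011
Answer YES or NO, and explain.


Checking each pair (does one codeword prefix another?):
  B='00' vs A='010': no prefix
  B='00' vs G='011': no prefix
  A='010' vs B='00': no prefix
  A='010' vs G='011': no prefix
  G='011' vs B='00': no prefix
  G='011' vs A='010': no prefix
No violation found over all pairs.

YES -- this is a valid prefix code. No codeword is a prefix of any other codeword.


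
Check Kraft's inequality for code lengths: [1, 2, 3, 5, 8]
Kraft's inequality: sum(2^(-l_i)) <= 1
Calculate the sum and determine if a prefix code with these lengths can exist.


Sum = 2^(-1) + 2^(-2) + 2^(-3) + 2^(-5) + 2^(-8)
    = 0.5 + 0.25 + 0.125 + 0.03125 + 0.00390625
    = 233/256 = 0.91015625
Since 0.91015625 <= 1, Kraft's inequality IS satisfied.
A prefix code with these lengths CAN exist.

Kraft sum = 0.91015625. Satisfied.


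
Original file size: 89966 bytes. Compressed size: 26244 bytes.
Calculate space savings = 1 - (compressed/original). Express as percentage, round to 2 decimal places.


ratio = compressed/original = 26244/89966 = 0.29171
savings = 1 - ratio = 1 - 0.29171 = 0.70829
as a percentage: 0.70829 * 100 = 70.83%

Space savings = 1 - 26244/89966 = 70.83%


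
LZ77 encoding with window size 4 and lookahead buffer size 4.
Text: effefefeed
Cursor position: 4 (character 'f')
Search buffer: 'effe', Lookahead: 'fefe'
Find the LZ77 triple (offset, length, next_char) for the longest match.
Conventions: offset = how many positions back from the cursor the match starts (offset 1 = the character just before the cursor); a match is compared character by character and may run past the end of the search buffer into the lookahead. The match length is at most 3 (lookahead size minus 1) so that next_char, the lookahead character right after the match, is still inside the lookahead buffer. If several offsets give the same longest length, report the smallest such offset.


Try each offset into the search buffer:
  offset=1 (pos 3, char 'e'): match length 0
  offset=2 (pos 2, char 'f'): match length 3
  offset=3 (pos 1, char 'f'): match length 1
  offset=4 (pos 0, char 'e'): match length 0
Longest match has length 3 at offset 2.
next_char = character at position 4 + 3 = 7 -> 'e'

Best match: offset=2, length=3 (matching 'fef' starting at position 2)
LZ77 triple: (2, 3, 'e')


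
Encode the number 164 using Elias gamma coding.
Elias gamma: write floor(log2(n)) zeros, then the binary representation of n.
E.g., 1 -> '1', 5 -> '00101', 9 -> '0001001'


num_bits = floor(log2(164)) + 1 = 8
leading_zeros = num_bits - 1 = 7
binary(164) = 10100100

Elias gamma(164) = '0000000' + '10100100' = 000000010100100 (15 bits)


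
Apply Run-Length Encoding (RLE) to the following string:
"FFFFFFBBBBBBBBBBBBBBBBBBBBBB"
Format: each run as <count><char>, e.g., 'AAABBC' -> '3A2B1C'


Scanning runs left to right:
  i=0: run of 'F' x 6 -> '6F'
  i=6: run of 'B' x 22 -> '22B'

RLE = 6F22B


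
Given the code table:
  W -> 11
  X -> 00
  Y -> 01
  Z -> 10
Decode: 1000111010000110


Decoding:
10 -> Z
00 -> X
11 -> W
10 -> Z
10 -> Z
00 -> X
01 -> Y
10 -> Z


Result: ZXWZZXYZ


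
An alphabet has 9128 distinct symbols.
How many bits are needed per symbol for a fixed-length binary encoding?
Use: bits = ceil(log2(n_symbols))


log2(9128) = 13.1561
Bracket: 2^13 = 8192 < 9128 <= 2^14 = 16384
So ceil(log2(9128)) = 14

bits = ceil(log2(9128)) = ceil(13.1561) = 14 bits


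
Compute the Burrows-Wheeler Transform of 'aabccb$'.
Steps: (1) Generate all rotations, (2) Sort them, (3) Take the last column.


Rotations (sorted):
  0: $aabccb -> last char: b
  1: aabccb$ -> last char: $
  2: abccb$a -> last char: a
  3: b$aabcc -> last char: c
  4: bccb$aa -> last char: a
  5: cb$aabc -> last char: c
  6: ccb$aab -> last char: b


BWT = b$acacb


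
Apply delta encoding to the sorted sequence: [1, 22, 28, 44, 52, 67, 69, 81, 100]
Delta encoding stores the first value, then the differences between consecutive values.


First value: 1
Deltas:
  22 - 1 = 21
  28 - 22 = 6
  44 - 28 = 16
  52 - 44 = 8
  67 - 52 = 15
  69 - 67 = 2
  81 - 69 = 12
  100 - 81 = 19


Delta encoded: [1, 21, 6, 16, 8, 15, 2, 12, 19]


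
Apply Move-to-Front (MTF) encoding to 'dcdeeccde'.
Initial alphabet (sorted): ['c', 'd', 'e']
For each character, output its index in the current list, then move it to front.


MTF encoding:
'd': index 1 in ['c', 'd', 'e'] -> ['d', 'c', 'e']
'c': index 1 in ['d', 'c', 'e'] -> ['c', 'd', 'e']
'd': index 1 in ['c', 'd', 'e'] -> ['d', 'c', 'e']
'e': index 2 in ['d', 'c', 'e'] -> ['e', 'd', 'c']
'e': index 0 in ['e', 'd', 'c'] -> ['e', 'd', 'c']
'c': index 2 in ['e', 'd', 'c'] -> ['c', 'e', 'd']
'c': index 0 in ['c', 'e', 'd'] -> ['c', 'e', 'd']
'd': index 2 in ['c', 'e', 'd'] -> ['d', 'c', 'e']
'e': index 2 in ['d', 'c', 'e'] -> ['e', 'd', 'c']


Output: [1, 1, 1, 2, 0, 2, 0, 2, 2]
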